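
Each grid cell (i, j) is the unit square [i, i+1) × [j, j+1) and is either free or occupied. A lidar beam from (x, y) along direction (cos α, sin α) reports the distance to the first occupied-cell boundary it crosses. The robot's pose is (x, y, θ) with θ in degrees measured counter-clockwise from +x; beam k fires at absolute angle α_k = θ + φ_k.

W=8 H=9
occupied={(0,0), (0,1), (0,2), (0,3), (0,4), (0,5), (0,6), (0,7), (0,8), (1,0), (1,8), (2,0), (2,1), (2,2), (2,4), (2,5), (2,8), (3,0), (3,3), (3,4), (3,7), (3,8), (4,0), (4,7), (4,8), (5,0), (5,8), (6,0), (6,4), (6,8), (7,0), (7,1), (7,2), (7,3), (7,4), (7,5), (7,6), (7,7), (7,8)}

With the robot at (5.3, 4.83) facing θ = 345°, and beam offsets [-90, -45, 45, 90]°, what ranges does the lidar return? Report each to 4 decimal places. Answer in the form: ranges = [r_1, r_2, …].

beam 1: φ=-90°, α=255°
  direction (-0.2588, -0.9659); cell (5,4); t to first gridline: x 1.1591, y 0.8593 (then +3.8637 / +1.0353)
    (5,3) via y @ 0.8593
    (4,3) via x @ 1.1591
    (4,2) via y @ 1.8946
    (4,1) via y @ 2.9298
    (4,0) via y @ 3.9651  # hit
  → r_1 = 3.9651
beam 2: φ=-45°, α=300°
  direction (0.5000, -0.8660); cell (5,4); t to first gridline: x 1.4000, y 0.9584 (then +2.0000 / +1.1547)
    (5,3) via y @ 0.9584
    (6,3) via x @ 1.4000
    (6,2) via y @ 2.1131
    (6,1) via y @ 3.2678
    (7,1) via x @ 3.4000  # hit
  → r_2 = 3.4000
beam 3: φ=45°, α=30°
  direction (0.8660, 0.5000); cell (5,4); t to first gridline: x 0.8083, y 0.3400 (then +1.1547 / +2.0000)
    (5,5) via y @ 0.3400
    (6,5) via x @ 0.8083
    (7,5) via x @ 1.9630  # hit
  → r_3 = 1.9630
beam 4: φ=90°, α=75°
  direction (0.2588, 0.9659); cell (5,4); t to first gridline: x 2.7046, y 0.1760 (then +3.8637 / +1.0353)
    (5,5) via y @ 0.1760
    (5,6) via y @ 1.2113
    (5,7) via y @ 2.2465
    (6,7) via x @ 2.7046
    (6,8) via y @ 3.2818  # hit
  → r_4 = 3.2818

ranges = [3.9651, 3.4000, 1.9630, 3.2818]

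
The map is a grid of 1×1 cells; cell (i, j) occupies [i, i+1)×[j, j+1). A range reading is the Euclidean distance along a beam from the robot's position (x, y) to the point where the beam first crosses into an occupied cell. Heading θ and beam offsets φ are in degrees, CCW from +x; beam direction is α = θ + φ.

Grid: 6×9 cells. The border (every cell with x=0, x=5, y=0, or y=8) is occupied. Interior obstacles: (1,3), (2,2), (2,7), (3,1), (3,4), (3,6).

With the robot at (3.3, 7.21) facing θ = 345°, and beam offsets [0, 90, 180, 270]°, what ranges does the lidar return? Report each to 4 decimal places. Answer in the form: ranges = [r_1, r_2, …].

ranges = [1.7600, 0.8179, 0.3106, 0.2174]

beam 1: φ=0°, α=345°
  direction (0.9659, -0.2588); cell (3,7); t to first gridline: x 0.7247, y 0.8114 (then +1.0353 / +3.8637)
    (4,7) via x @ 0.7247
    (4,6) via y @ 0.8114
    (5,6) via x @ 1.7600  # hit
  → r_1 = 1.7600
beam 2: φ=90°, α=75°
  direction (0.2588, 0.9659); cell (3,7); t to first gridline: x 2.7046, y 0.8179 (then +3.8637 / +1.0353)
    (3,8) via y @ 0.8179  # hit
  → r_2 = 0.8179
beam 3: φ=180°, α=165°
  direction (-0.9659, 0.2588); cell (3,7); t to first gridline: x 0.3106, y 3.0523 (then +1.0353 / +3.8637)
    (2,7) via x @ 0.3106  # hit
  → r_3 = 0.3106
beam 4: φ=270°, α=255°
  direction (-0.2588, -0.9659); cell (3,7); t to first gridline: x 1.1591, y 0.2174 (then +3.8637 / +1.0353)
    (3,6) via y @ 0.2174  # hit
  → r_4 = 0.2174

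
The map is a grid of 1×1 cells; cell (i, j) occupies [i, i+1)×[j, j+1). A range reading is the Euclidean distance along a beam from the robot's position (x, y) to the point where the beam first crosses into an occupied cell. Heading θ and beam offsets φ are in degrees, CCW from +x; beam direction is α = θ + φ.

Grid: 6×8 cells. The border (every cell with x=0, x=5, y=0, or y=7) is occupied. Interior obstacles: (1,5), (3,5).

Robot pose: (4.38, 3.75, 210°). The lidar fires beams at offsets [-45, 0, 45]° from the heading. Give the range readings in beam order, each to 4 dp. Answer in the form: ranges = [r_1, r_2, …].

ranges = [3.4992, 3.9029, 2.8470]

beam 1: φ=-45°, α=165°
  d=(-0.9659,0.2588)  start (4,3)  tX=0.3934 tY=0.9659  stride 1/|dx|=1.0353 1/|dy|=3.8637
    cross x-line → (3,3), t=0.3934
    cross y-line → (3,4), t=0.9659
    cross x-line → (2,4), t=1.4287
    cross x-line → (1,4), t=2.4640
    cross x-line → (0,4), t=3.4992 (wall)
  → r_1 = 3.4992
beam 2: φ=0°, α=210°
  d=(-0.8660,-0.5000)  start (4,3)  tX=0.4388 tY=1.5000  stride 1/|dx|=1.1547 1/|dy|=2.0000
    cross x-line → (3,3), t=0.4388
    cross y-line → (3,2), t=1.5000
    cross x-line → (2,2), t=1.5935
    cross x-line → (1,2), t=2.7482
    cross y-line → (1,1), t=3.5000
    cross x-line → (0,1), t=3.9029 (wall)
  → r_2 = 3.9029
beam 3: φ=45°, α=255°
  d=(-0.2588,-0.9659)  start (4,3)  tX=1.4682 tY=0.7765  stride 1/|dx|=3.8637 1/|dy|=1.0353
    cross y-line → (4,2), t=0.7765
    cross x-line → (3,2), t=1.4682
    cross y-line → (3,1), t=1.8117
    cross y-line → (3,0), t=2.8470 (wall)
  → r_3 = 2.8470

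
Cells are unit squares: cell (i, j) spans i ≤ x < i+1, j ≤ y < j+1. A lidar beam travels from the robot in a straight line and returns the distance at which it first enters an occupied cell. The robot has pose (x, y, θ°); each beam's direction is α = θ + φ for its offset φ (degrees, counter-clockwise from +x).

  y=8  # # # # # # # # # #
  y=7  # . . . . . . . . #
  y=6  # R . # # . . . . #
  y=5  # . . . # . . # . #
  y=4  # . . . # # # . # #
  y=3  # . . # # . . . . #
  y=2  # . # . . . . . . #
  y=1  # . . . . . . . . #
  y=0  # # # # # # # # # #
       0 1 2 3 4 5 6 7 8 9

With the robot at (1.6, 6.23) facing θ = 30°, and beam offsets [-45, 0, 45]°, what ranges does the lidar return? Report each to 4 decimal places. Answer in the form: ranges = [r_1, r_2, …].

beam 1: φ=-45°, α=345°
  d=(0.9659,-0.2588)  start (1,6)  tX=0.4141 tY=0.8887  stride 1/|dx|=1.0353 1/|dy|=3.8637
    cross x-line → (2,6), t=0.4141
    cross y-line → (2,5), t=0.8887
    cross x-line → (3,5), t=1.4494
    cross x-line → (4,5), t=2.4847 (wall)
  → r_1 = 2.4847
beam 2: φ=0°, α=30°
  d=(0.8660,0.5000)  start (1,6)  tX=0.4619 tY=1.5400  stride 1/|dx|=1.1547 1/|dy|=2.0000
    cross x-line → (2,6), t=0.4619
    cross y-line → (2,7), t=1.5400
    cross x-line → (3,7), t=1.6166
    cross x-line → (4,7), t=2.7713
    cross y-line → (4,8), t=3.5400 (wall)
  → r_2 = 3.5400
beam 3: φ=45°, α=75°
  d=(0.2588,0.9659)  start (1,6)  tX=1.5455 tY=0.7972  stride 1/|dx|=3.8637 1/|dy|=1.0353
    cross y-line → (1,7), t=0.7972
    cross x-line → (2,7), t=1.5455
    cross y-line → (2,8), t=1.8324 (wall)
  → r_3 = 1.8324

ranges = [2.4847, 3.5400, 1.8324]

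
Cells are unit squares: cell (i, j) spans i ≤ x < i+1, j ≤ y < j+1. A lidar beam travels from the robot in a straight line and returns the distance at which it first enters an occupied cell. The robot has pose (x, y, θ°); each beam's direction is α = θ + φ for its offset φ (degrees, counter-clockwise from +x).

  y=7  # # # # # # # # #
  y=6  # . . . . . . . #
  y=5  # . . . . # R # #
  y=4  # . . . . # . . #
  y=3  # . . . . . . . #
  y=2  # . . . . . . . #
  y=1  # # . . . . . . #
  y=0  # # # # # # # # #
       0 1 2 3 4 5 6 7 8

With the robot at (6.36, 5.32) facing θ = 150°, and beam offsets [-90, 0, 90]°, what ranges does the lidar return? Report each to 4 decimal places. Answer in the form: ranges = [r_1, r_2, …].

ranges = [1.9399, 0.4157, 0.7200]

beam 1: φ=-90°, α=60°
  direction (0.5000, 0.8660); cell (6,5); t to first gridline: x 1.2800, y 0.7852 (then +2.0000 / +1.1547)
    (6,6) via y @ 0.7852
    (7,6) via x @ 1.2800
    (7,7) via y @ 1.9399  # hit
  → r_1 = 1.9399
beam 2: φ=0°, α=150°
  direction (-0.8660, 0.5000); cell (6,5); t to first gridline: x 0.4157, y 1.3600 (then +1.1547 / +2.0000)
    (5,5) via x @ 0.4157  # hit
  → r_2 = 0.4157
beam 3: φ=90°, α=240°
  direction (-0.5000, -0.8660); cell (6,5); t to first gridline: x 0.7200, y 0.3695 (then +2.0000 / +1.1547)
    (6,4) via y @ 0.3695
    (5,4) via x @ 0.7200  # hit
  → r_3 = 0.7200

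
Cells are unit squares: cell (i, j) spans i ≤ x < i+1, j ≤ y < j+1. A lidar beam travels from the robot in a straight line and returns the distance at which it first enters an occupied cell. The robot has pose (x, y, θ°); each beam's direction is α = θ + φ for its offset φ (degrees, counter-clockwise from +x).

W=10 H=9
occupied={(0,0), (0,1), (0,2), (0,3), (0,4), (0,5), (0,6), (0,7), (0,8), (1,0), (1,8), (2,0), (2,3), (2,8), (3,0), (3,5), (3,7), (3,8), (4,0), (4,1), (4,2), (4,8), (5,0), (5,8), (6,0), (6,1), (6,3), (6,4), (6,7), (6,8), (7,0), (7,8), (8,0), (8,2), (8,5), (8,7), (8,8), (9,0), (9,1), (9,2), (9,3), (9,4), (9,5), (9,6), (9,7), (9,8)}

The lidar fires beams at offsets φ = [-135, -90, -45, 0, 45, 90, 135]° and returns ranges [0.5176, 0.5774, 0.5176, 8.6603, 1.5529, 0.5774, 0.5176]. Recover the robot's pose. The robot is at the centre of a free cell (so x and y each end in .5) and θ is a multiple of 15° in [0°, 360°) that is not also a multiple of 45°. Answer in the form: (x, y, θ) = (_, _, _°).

The pose lattice has 44·16 = 704 candidates. Test each by forward raycasting.
  (6.5, 6.5, 285°): beam 1 = 2.8868 ≠ 0.5176 ✗
  (1.5, 3.5, 75°): beam 1 = 2.8868 ≠ 0.5176 ✗
  (6.5, 6.5, 300°): beam 1 = 2.5882 ≠ 0.5176 ✗
  (6.5, 5.5, 150°): beam 1 = 1.5529 ≠ 0.5176 ✗
  …
  (8.5, 1.5, 150°): r_1=0.5176, r_2=0.5774, r_3=0.5176, r_4=8.6603, r_5=1.5529, r_6=0.5774, r_7=0.5176 — all match ✓
Unique over the lattice → pose = (8.5, 1.5, 150°).

(x, y, θ) = (8.5, 1.5, 150°)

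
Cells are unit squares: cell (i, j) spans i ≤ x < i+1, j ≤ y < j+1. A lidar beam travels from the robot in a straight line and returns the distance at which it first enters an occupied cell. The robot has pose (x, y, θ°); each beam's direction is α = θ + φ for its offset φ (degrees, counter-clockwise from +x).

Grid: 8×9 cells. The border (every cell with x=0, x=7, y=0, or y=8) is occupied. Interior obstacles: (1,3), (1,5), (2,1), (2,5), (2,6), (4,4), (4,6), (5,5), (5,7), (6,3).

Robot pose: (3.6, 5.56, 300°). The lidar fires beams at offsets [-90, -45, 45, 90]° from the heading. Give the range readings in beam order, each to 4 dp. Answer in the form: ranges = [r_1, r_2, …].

beam 1: φ=-90°, α=210°
  d=(-0.8660,-0.5000)  start (3,5)  tX=0.6928 tY=1.1200  stride 1/|dx|=1.1547 1/|dy|=2.0000
    cross x-line → (2,5), t=0.6928 (wall)
  → r_1 = 0.6928
beam 2: φ=-45°, α=255°
  d=(-0.2588,-0.9659)  start (3,5)  tX=2.3182 tY=0.5798  stride 1/|dx|=3.8637 1/|dy|=1.0353
    cross y-line → (3,4), t=0.5798
    cross y-line → (3,3), t=1.6150
    cross x-line → (2,3), t=2.3182
    cross y-line → (2,2), t=2.6503
    cross y-line → (2,1), t=3.6856 (wall)
  → r_2 = 3.6856
beam 3: φ=45°, α=345°
  d=(0.9659,-0.2588)  start (3,5)  tX=0.4141 tY=2.1637  stride 1/|dx|=1.0353 1/|dy|=3.8637
    cross x-line → (4,5), t=0.4141
    cross x-line → (5,5), t=1.4494 (wall)
  → r_3 = 1.4494
beam 4: φ=90°, α=30°
  d=(0.8660,0.5000)  start (3,5)  tX=0.4619 tY=0.8800  stride 1/|dx|=1.1547 1/|dy|=2.0000
    cross x-line → (4,5), t=0.4619
    cross y-line → (4,6), t=0.8800 (wall)
  → r_4 = 0.8800

ranges = [0.6928, 3.6856, 1.4494, 0.8800]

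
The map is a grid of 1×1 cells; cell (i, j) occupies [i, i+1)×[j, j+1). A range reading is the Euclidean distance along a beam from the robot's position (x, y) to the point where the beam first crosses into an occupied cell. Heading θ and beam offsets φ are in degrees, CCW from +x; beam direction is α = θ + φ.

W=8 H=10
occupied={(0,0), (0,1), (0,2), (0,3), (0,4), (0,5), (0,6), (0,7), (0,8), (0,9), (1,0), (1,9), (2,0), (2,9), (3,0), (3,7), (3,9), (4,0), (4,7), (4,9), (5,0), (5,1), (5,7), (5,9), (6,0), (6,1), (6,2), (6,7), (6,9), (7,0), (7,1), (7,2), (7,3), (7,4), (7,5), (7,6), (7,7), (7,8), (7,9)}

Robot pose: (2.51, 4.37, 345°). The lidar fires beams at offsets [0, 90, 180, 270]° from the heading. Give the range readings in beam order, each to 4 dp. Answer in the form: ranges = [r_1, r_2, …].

beam 1: φ=0°, α=345°
  dir = (cos 345°, sin 345°) = (0.9659, -0.2588); from cell (2,4)
  next x-line at t=0.5073, next y-line at t=1.4296; Δt_x=1.0353, Δt_y=3.8637
    x: enter (3,4) at t=0.5073
    y: enter (3,3) at t=1.4296
    x: enter (4,3) at t=1.5426
    x: enter (5,3) at t=2.5778
    x: enter (6,3) at t=3.6131
    x: enter (7,3) at t=4.6484 ← occupied
  → r_1 = 4.6484
beam 2: φ=90°, α=75°
  dir = (cos 75°, sin 75°) = (0.2588, 0.9659); from cell (2,4)
  next x-line at t=1.8932, next y-line at t=0.6522; Δt_x=3.8637, Δt_y=1.0353
    y: enter (2,5) at t=0.6522
    y: enter (2,6) at t=1.6875
    x: enter (3,6) at t=1.8932
    y: enter (3,7) at t=2.7228 ← occupied
  → r_2 = 2.7228
beam 3: φ=180°, α=165°
  dir = (cos 165°, sin 165°) = (-0.9659, 0.2588); from cell (2,4)
  next x-line at t=0.5280, next y-line at t=2.4341; Δt_x=1.0353, Δt_y=3.8637
    x: enter (1,4) at t=0.5280
    x: enter (0,4) at t=1.5633 ← occupied
  → r_3 = 1.5633
beam 4: φ=270°, α=255°
  dir = (cos 255°, sin 255°) = (-0.2588, -0.9659); from cell (2,4)
  next x-line at t=1.9705, next y-line at t=0.3831; Δt_x=3.8637, Δt_y=1.0353
    y: enter (2,3) at t=0.3831
    y: enter (2,2) at t=1.4183
    x: enter (1,2) at t=1.9705
    y: enter (1,1) at t=2.4536
    y: enter (1,0) at t=3.4889 ← occupied
  → r_4 = 3.4889

ranges = [4.6484, 2.7228, 1.5633, 3.4889]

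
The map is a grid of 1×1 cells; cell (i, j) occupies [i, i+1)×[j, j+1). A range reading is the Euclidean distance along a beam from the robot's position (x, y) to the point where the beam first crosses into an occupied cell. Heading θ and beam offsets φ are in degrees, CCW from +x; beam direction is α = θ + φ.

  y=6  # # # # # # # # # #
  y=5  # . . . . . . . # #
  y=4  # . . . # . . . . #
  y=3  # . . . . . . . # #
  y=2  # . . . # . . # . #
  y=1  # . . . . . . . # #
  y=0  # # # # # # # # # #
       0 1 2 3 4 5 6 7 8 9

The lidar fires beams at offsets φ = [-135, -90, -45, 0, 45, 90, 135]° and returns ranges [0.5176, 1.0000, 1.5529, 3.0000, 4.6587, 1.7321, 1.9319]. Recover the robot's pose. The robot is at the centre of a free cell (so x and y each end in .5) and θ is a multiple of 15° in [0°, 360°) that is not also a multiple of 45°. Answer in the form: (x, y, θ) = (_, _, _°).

Enumerate (i+0.5, j+0.5, θ) over the 34 free cells and 16 admissible headings. For each, cast all 7 beams and compare to the given ranges.
  (8.5, 4.5, 300°): beam 1 = 5.7956 ≠ 0.5176 ✗
  (7.5, 5.5, 255°): beam 1 = 0.5774 ≠ 0.5176 ✗
  (1.5, 3.5, 120°): beam 1 = 2.5882 ≠ 0.5176 ✗
  (4.5, 1.5, 300°): beam 1 = 3.6235 ≠ 0.5176 ✗
  …
  (2.5, 5.5, 240°): r_1=0.5176, r_2=1.0000, r_3=1.5529, r_4=3.0000, r_5=4.6587, r_6=1.7321, r_7=1.9319 — all match ✓
Only this pose fits every beam.

(x, y, θ) = (2.5, 5.5, 240°)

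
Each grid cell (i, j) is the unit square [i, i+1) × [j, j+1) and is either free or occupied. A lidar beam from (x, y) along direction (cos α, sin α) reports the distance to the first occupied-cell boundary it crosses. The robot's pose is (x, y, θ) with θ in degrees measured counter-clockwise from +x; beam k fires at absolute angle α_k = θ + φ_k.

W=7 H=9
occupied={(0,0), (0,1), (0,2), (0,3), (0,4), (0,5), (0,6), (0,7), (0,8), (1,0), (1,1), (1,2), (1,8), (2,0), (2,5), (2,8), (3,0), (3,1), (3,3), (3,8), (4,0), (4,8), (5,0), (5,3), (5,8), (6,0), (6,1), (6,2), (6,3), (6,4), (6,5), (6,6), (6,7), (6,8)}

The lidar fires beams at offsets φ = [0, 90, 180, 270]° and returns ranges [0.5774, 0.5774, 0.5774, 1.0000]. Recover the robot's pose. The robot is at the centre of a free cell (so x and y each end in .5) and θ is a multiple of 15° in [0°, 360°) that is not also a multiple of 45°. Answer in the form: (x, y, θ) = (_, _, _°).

Candidates: 29 free-cell centres × 16 headings = 464 poses. Raycast each; keep the one whose scan matches to 4 dp.
  (5.5, 5.5, 120°): beam 1 = 2.8868 ≠ 0.5774 ✗
  (5.5, 5.5, 255°): beam 1 = 1.5529 ≠ 0.5774 ✗
  (5.5, 6.5, 30°): beam 2 = 1.7321 ≠ 0.5774 ✗
  (4.5, 3.5, 210°): beam 2 = 2.8868 ≠ 0.5774 ✗
  …
  (2.5, 1.5, 210°): r_1=0.5774, r_2=0.5774, r_3=0.5774, r_4=1.0000 — all match ✓
Only this pose fits every beam.

(x, y, θ) = (2.5, 1.5, 210°)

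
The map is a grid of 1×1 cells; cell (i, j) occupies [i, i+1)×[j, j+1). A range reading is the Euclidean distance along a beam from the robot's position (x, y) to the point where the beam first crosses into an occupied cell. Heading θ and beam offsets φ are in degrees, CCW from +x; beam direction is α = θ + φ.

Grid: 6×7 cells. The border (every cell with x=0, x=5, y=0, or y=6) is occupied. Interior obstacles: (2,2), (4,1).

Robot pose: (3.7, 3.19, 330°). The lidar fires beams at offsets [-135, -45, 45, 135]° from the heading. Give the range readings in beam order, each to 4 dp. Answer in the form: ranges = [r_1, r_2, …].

ranges = [0.7341, 1.2320, 1.3459, 2.9091]

beam 1: φ=-135°, α=195°
  d=(-0.9659,-0.2588)  start (3,3)  tX=0.7247 tY=0.7341  stride 1/|dx|=1.0353 1/|dy|=3.8637
    cross x-line → (2,3), t=0.7247
    cross y-line → (2,2), t=0.7341 (wall)
  → r_1 = 0.7341
beam 2: φ=-45°, α=285°
  d=(0.2588,-0.9659)  start (3,3)  tX=1.1591 tY=0.1967  stride 1/|dx|=3.8637 1/|dy|=1.0353
    cross y-line → (3,2), t=0.1967
    cross x-line → (4,2), t=1.1591
    cross y-line → (4,1), t=1.2320 (wall)
  → r_2 = 1.2320
beam 3: φ=45°, α=15°
  d=(0.9659,0.2588)  start (3,3)  tX=0.3106 tY=3.1296  stride 1/|dx|=1.0353 1/|dy|=3.8637
    cross x-line → (4,3), t=0.3106
    cross x-line → (5,3), t=1.3459 (wall)
  → r_3 = 1.3459
beam 4: φ=135°, α=105°
  d=(-0.2588,0.9659)  start (3,3)  tX=2.7046 tY=0.8386  stride 1/|dx|=3.8637 1/|dy|=1.0353
    cross y-line → (3,4), t=0.8386
    cross y-line → (3,5), t=1.8738
    cross x-line → (2,5), t=2.7046
    cross y-line → (2,6), t=2.9091 (wall)
  → r_4 = 2.9091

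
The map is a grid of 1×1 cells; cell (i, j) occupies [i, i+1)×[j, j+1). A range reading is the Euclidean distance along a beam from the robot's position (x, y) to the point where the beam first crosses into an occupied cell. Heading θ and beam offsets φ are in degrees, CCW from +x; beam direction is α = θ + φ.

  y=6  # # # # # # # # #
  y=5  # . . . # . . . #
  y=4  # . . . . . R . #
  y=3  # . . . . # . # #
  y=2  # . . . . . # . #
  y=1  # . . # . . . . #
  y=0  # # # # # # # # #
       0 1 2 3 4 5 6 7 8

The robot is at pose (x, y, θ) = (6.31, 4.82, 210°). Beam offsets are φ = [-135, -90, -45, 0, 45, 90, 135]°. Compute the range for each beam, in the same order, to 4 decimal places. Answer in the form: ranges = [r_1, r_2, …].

ranges = [1.2216, 1.3625, 1.3562, 6.1315, 1.1977, 1.3800, 1.7496]

beam 1: φ=-135°, α=75°
  cosα=0.2588 sinα=0.9659 | (6,4) | tMaxX 2.6660 tMaxY 0.1863 | tΔX 3.8637 tΔY 1.0353
    t=0.1863 [y] (6,5)
    t=1.2216 [y] (6,6) — stop
  → r_1 = 1.2216
beam 2: φ=-90°, α=120°
  cosα=-0.5000 sinα=0.8660 | (6,4) | tMaxX 0.6200 tMaxY 0.2078 | tΔX 2.0000 tΔY 1.1547
    t=0.2078 [y] (6,5)
    t=0.6200 [x] (5,5)
    t=1.3625 [y] (5,6) — stop
  → r_2 = 1.3625
beam 3: φ=-45°, α=165°
  cosα=-0.9659 sinα=0.2588 | (6,4) | tMaxX 0.3209 tMaxY 0.6955 | tΔX 1.0353 tΔY 3.8637
    t=0.3209 [x] (5,4)
    t=0.6955 [y] (5,5)
    t=1.3562 [x] (4,5) — stop
  → r_3 = 1.3562
beam 4: φ=0°, α=210°
  cosα=-0.8660 sinα=-0.5000 | (6,4) | tMaxX 0.3580 tMaxY 1.6400 | tΔX 1.1547 tΔY 2.0000
    t=0.3580 [x] (5,4)
    t=1.5127 [x] (4,4)
    t=1.6400 [y] (4,3)
    t=2.6674 [x] (3,3)
    t=3.6400 [y] (3,2)
    t=3.8221 [x] (2,2)
    t=4.9768 [x] (1,2)
    t=5.6400 [y] (1,1)
    t=6.1315 [x] (0,1) — stop
  → r_4 = 6.1315
beam 5: φ=45°, α=255°
  cosα=-0.2588 sinα=-0.9659 | (6,4) | tMaxX 1.1977 tMaxY 0.8489 | tΔX 3.8637 tΔY 1.0353
    t=0.8489 [y] (6,3)
    t=1.1977 [x] (5,3) — stop
  → r_5 = 1.1977
beam 6: φ=90°, α=300°
  cosα=0.5000 sinα=-0.8660 | (6,4) | tMaxX 1.3800 tMaxY 0.9469 | tΔX 2.0000 tΔY 1.1547
    t=0.9469 [y] (6,3)
    t=1.3800 [x] (7,3) — stop
  → r_6 = 1.3800
beam 7: φ=135°, α=345°
  cosα=0.9659 sinα=-0.2588 | (6,4) | tMaxX 0.7143 tMaxY 3.1682 | tΔX 1.0353 tΔY 3.8637
    t=0.7143 [x] (7,4)
    t=1.7496 [x] (8,4) — stop
  → r_7 = 1.7496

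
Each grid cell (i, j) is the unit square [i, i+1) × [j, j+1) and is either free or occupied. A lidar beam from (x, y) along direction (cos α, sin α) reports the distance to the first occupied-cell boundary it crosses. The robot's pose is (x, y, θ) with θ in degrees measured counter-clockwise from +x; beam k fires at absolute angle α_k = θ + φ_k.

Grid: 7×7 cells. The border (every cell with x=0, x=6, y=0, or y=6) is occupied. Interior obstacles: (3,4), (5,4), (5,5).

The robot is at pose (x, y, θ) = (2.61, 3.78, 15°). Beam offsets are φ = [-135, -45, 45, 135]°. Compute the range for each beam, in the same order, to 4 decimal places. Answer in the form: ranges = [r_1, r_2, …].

ranges = [3.2101, 3.9144, 0.7800, 1.8591]

beam 1: φ=-135°, α=240°
  direction (-0.5000, -0.8660); cell (2,3); t to first gridline: x 1.2200, y 0.9007 (then +2.0000 / +1.1547)
    (2,2) via y @ 0.9007
    (1,2) via x @ 1.2200
    (1,1) via y @ 2.0554
    (1,0) via y @ 3.2101  # hit
  → r_1 = 3.2101
beam 2: φ=-45°, α=330°
  direction (0.8660, -0.5000); cell (2,3); t to first gridline: x 0.4503, y 1.5600 (then +1.1547 / +2.0000)
    (3,3) via x @ 0.4503
    (3,2) via y @ 1.5600
    (4,2) via x @ 1.6050
    (5,2) via x @ 2.7597
    (5,1) via y @ 3.5600
    (6,1) via x @ 3.9144  # hit
  → r_2 = 3.9144
beam 3: φ=45°, α=60°
  direction (0.5000, 0.8660); cell (2,3); t to first gridline: x 0.7800, y 0.2540 (then +2.0000 / +1.1547)
    (2,4) via y @ 0.2540
    (3,4) via x @ 0.7800  # hit
  → r_3 = 0.7800
beam 4: φ=135°, α=150°
  direction (-0.8660, 0.5000); cell (2,3); t to first gridline: x 0.7044, y 0.4400 (then +1.1547 / +2.0000)
    (2,4) via y @ 0.4400
    (1,4) via x @ 0.7044
    (0,4) via x @ 1.8591  # hit
  → r_4 = 1.8591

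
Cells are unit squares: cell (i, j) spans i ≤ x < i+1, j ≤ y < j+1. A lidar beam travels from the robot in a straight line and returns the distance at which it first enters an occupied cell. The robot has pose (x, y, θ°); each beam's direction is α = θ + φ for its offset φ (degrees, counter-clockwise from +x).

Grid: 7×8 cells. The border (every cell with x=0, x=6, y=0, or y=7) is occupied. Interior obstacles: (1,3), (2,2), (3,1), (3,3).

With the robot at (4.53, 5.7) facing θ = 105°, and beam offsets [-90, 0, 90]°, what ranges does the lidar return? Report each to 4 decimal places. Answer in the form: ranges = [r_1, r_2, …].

beam 1: φ=-90°, α=15°
  cosα=0.9659 sinα=0.2588 | (4,5) | tMaxX 0.4866 tMaxY 1.1591 | tΔX 1.0353 tΔY 3.8637
    t=0.4866 [x] (5,5)
    t=1.1591 [y] (5,6)
    t=1.5219 [x] (6,6) — stop
  → r_1 = 1.5219
beam 2: φ=0°, α=105°
  cosα=-0.2588 sinα=0.9659 | (4,5) | tMaxX 2.0478 tMaxY 0.3106 | tΔX 3.8637 tΔY 1.0353
    t=0.3106 [y] (4,6)
    t=1.3459 [y] (4,7) — stop
  → r_2 = 1.3459
beam 3: φ=90°, α=195°
  cosα=-0.9659 sinα=-0.2588 | (4,5) | tMaxX 0.5487 tMaxY 2.7046 | tΔX 1.0353 tΔY 3.8637
    t=0.5487 [x] (3,5)
    t=1.5840 [x] (2,5)
    t=2.6192 [x] (1,5)
    t=2.7046 [y] (1,4)
    t=3.6545 [x] (0,4) — stop
  → r_3 = 3.6545

ranges = [1.5219, 1.3459, 3.6545]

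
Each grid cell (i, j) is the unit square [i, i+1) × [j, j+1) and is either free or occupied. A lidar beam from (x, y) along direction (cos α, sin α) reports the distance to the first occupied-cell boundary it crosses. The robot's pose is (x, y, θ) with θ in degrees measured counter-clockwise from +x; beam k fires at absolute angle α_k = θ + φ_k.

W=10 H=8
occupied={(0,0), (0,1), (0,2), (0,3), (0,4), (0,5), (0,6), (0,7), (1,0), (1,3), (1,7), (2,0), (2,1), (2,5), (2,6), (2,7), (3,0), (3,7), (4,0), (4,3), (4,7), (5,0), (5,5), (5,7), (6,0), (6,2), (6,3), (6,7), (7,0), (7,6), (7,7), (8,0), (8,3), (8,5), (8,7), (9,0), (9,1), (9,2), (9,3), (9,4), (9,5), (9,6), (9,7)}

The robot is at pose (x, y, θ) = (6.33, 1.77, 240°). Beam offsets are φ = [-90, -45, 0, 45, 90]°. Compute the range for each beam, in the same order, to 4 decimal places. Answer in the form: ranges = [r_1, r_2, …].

ranges = [2.4600, 2.9751, 0.8891, 0.7972, 1.5400]

beam 1: φ=-90°, α=150°
  cosα=-0.8660 sinα=0.5000 | (6,1) | tMaxX 0.3811 tMaxY 0.4600 | tΔX 1.1547 tΔY 2.0000
    t=0.3811 [x] (5,1)
    t=0.4600 [y] (5,2)
    t=1.5358 [x] (4,2)
    t=2.4600 [y] (4,3) — stop
  → r_1 = 2.4600
beam 2: φ=-45°, α=195°
  cosα=-0.9659 sinα=-0.2588 | (6,1) | tMaxX 0.3416 tMaxY 2.9751 | tΔX 1.0353 tΔY 3.8637
    t=0.3416 [x] (5,1)
    t=1.3769 [x] (4,1)
    t=2.4122 [x] (3,1)
    t=2.9751 [y] (3,0) — stop
  → r_2 = 2.9751
beam 3: φ=0°, α=240°
  cosα=-0.5000 sinα=-0.8660 | (6,1) | tMaxX 0.6600 tMaxY 0.8891 | tΔX 2.0000 tΔY 1.1547
    t=0.6600 [x] (5,1)
    t=0.8891 [y] (5,0) — stop
  → r_3 = 0.8891
beam 4: φ=45°, α=285°
  cosα=0.2588 sinα=-0.9659 | (6,1) | tMaxX 2.5887 tMaxY 0.7972 | tΔX 3.8637 tΔY 1.0353
    t=0.7972 [y] (6,0) — stop
  → r_4 = 0.7972
beam 5: φ=90°, α=330°
  cosα=0.8660 sinα=-0.5000 | (6,1) | tMaxX 0.7736 tMaxY 1.5400 | tΔX 1.1547 tΔY 2.0000
    t=0.7736 [x] (7,1)
    t=1.5400 [y] (7,0) — stop
  → r_5 = 1.5400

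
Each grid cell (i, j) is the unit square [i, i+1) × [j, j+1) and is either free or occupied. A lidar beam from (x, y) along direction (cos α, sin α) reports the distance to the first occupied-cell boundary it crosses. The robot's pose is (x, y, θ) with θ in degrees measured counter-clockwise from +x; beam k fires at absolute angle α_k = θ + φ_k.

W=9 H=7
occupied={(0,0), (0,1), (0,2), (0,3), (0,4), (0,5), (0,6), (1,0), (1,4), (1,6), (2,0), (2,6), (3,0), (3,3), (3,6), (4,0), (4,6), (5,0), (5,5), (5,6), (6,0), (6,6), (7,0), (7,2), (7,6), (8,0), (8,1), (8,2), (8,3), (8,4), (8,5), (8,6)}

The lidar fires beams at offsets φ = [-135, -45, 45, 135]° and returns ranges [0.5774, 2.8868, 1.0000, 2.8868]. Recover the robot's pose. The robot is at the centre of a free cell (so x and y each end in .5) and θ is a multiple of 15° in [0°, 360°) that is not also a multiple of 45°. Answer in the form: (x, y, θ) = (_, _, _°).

The pose lattice has 31·16 = 496 candidates. Test each by forward raycasting.
  (4.5, 4.5, 165°): beam 1 = 1.0000 ≠ 0.5774 ✗
  (3.5, 2.5, 165°): beam 1 = 5.1962 ≠ 0.5774 ✗
  (4.5, 1.5, 60°): beam 1 = 0.5176 ≠ 0.5774 ✗
  …
  (2.5, 3.5, 105°): r_1=0.5774, r_2=2.8868, r_3=1.0000, r_4=2.8868 — all match ✓
No second candidate reproduces the full scan.

(x, y, θ) = (2.5, 3.5, 105°)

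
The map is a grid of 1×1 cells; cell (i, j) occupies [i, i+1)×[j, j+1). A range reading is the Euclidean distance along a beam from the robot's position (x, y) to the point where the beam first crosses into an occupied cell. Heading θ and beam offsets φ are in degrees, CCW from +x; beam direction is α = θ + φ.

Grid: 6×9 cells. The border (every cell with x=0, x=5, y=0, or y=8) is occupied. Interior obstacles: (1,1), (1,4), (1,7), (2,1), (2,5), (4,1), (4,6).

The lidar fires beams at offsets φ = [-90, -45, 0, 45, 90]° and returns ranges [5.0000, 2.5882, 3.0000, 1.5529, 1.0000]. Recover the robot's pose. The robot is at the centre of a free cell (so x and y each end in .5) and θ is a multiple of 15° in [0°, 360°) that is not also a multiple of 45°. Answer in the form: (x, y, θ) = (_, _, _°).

Enumerate (i+0.5, j+0.5, θ) over the 21 free cells and 16 admissible headings. For each, cast all 5 beams and compare to the given ranges.
  (3.5, 4.5, 120°): beam 1 = 1.7321 ≠ 5.0000 ✗
  (3.5, 7.5, 345°): beam 1 = 1.9319 ≠ 5.0000 ✗
  (2.5, 6.5, 105°): beam 1 = 1.5529 ≠ 5.0000 ✗
  (3.5, 5.5, 300°): beam 1 = 0.5774 ≠ 5.0000 ✗
  (1.5, 2.5, 195°): beam 1 = 1.5529 ≠ 5.0000 ✗
  …
  (4.5, 3.5, 210°): r_1=5.0000, r_2=2.5882, r_3=3.0000, r_4=1.5529, r_5=1.0000 — all match ✓
Unique over the lattice → pose = (4.5, 3.5, 210°).

(x, y, θ) = (4.5, 3.5, 210°)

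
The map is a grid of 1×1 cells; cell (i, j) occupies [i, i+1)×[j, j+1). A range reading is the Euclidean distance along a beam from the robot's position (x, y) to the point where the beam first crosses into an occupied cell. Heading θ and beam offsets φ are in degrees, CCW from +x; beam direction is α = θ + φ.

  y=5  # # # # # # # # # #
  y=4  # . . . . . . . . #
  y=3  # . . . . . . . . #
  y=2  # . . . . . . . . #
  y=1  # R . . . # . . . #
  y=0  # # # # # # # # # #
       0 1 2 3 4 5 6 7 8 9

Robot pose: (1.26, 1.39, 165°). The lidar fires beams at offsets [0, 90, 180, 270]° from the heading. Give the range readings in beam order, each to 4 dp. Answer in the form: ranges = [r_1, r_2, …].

ranges = [0.2692, 0.4038, 1.5068, 3.7373]

beam 1: φ=0°, α=165°
  dir = (cos 165°, sin 165°) = (-0.9659, 0.2588); from cell (1,1)
  next x-line at t=0.2692, next y-line at t=2.3569; Δt_x=1.0353, Δt_y=3.8637
    x: enter (0,1) at t=0.2692 ← occupied
  → r_1 = 0.2692
beam 2: φ=90°, α=255°
  dir = (cos 255°, sin 255°) = (-0.2588, -0.9659); from cell (1,1)
  next x-line at t=1.0046, next y-line at t=0.4038; Δt_x=3.8637, Δt_y=1.0353
    y: enter (1,0) at t=0.4038 ← occupied
  → r_2 = 0.4038
beam 3: φ=180°, α=345°
  dir = (cos 345°, sin 345°) = (0.9659, -0.2588); from cell (1,1)
  next x-line at t=0.7661, next y-line at t=1.5068; Δt_x=1.0353, Δt_y=3.8637
    x: enter (2,1) at t=0.7661
    y: enter (2,0) at t=1.5068 ← occupied
  → r_3 = 1.5068
beam 4: φ=270°, α=75°
  dir = (cos 75°, sin 75°) = (0.2588, 0.9659); from cell (1,1)
  next x-line at t=2.8591, next y-line at t=0.6315; Δt_x=3.8637, Δt_y=1.0353
    y: enter (1,2) at t=0.6315
    y: enter (1,3) at t=1.6668
    y: enter (1,4) at t=2.7021
    x: enter (2,4) at t=2.8591
    y: enter (2,5) at t=3.7373 ← occupied
  → r_4 = 3.7373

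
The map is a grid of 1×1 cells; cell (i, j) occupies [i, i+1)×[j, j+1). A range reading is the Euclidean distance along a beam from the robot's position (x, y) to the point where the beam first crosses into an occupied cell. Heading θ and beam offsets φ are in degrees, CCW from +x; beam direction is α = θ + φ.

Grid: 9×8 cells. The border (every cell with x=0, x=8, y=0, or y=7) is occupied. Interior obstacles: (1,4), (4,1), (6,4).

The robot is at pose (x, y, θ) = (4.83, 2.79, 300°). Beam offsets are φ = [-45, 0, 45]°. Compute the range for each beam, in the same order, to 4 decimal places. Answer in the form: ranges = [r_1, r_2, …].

ranges = [0.8179, 2.0669, 3.2818]

beam 1: φ=-45°, α=255°
  dir = (cos 255°, sin 255°) = (-0.2588, -0.9659); from cell (4,2)
  next x-line at t=3.2069, next y-line at t=0.8179; Δt_x=3.8637, Δt_y=1.0353
    y: enter (4,1) at t=0.8179 ← occupied
  → r_1 = 0.8179
beam 2: φ=0°, α=300°
  dir = (cos 300°, sin 300°) = (0.5000, -0.8660); from cell (4,2)
  next x-line at t=0.3400, next y-line at t=0.9122; Δt_x=2.0000, Δt_y=1.1547
    x: enter (5,2) at t=0.3400
    y: enter (5,1) at t=0.9122
    y: enter (5,0) at t=2.0669 ← occupied
  → r_2 = 2.0669
beam 3: φ=45°, α=345°
  dir = (cos 345°, sin 345°) = (0.9659, -0.2588); from cell (4,2)
  next x-line at t=0.1760, next y-line at t=3.0523; Δt_x=1.0353, Δt_y=3.8637
    x: enter (5,2) at t=0.1760
    x: enter (6,2) at t=1.2113
    x: enter (7,2) at t=2.2465
    y: enter (7,1) at t=3.0523
    x: enter (8,1) at t=3.2818 ← occupied
  → r_3 = 3.2818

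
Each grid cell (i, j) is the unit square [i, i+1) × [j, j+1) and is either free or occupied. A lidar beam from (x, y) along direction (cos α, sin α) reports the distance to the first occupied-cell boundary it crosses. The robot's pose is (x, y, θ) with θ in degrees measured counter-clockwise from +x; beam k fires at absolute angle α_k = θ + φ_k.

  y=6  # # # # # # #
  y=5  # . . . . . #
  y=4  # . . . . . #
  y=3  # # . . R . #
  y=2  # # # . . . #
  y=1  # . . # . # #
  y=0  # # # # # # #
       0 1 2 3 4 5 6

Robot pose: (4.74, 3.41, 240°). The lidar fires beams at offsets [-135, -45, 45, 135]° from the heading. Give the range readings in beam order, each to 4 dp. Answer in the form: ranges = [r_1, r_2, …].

beam 1: φ=-135°, α=105°
  direction (-0.2588, 0.9659); cell (4,3); t to first gridline: x 2.8591, y 0.6108 (then +3.8637 / +1.0353)
    (4,4) via y @ 0.6108
    (4,5) via y @ 1.6461
    (4,6) via y @ 2.6814  # hit
  → r_1 = 2.6814
beam 2: φ=-45°, α=195°
  direction (-0.9659, -0.2588); cell (4,3); t to first gridline: x 0.7661, y 1.5841 (then +1.0353 / +3.8637)
    (3,3) via x @ 0.7661
    (3,2) via y @ 1.5841
    (2,2) via x @ 1.8014  # hit
  → r_2 = 1.8014
beam 3: φ=45°, α=285°
  direction (0.2588, -0.9659); cell (4,3); t to first gridline: x 1.0046, y 0.4245 (then +3.8637 / +1.0353)
    (4,2) via y @ 0.4245
    (5,2) via x @ 1.0046
    (5,1) via y @ 1.4597  # hit
  → r_3 = 1.4597
beam 4: φ=135°, α=15°
  direction (0.9659, 0.2588); cell (4,3); t to first gridline: x 0.2692, y 2.2796 (then +1.0353 / +3.8637)
    (5,3) via x @ 0.2692
    (6,3) via x @ 1.3044  # hit
  → r_4 = 1.3044

ranges = [2.6814, 1.8014, 1.4597, 1.3044]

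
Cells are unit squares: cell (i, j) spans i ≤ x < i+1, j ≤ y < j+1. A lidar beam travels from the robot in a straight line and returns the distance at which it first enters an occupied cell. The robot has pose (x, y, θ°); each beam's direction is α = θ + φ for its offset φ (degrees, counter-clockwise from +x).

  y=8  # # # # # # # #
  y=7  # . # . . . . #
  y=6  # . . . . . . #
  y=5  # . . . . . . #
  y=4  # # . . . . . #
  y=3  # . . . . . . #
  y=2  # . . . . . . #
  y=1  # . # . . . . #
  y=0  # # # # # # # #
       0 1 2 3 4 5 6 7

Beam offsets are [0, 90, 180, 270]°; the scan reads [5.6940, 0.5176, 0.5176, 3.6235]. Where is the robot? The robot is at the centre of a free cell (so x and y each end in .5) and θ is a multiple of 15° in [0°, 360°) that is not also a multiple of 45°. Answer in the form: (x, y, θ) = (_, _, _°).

Enumerate (i+0.5, j+0.5, θ) over the 39 free cells and 16 admissible headings. For each, cast all 4 beams and compare to the given ranges.
  (1.5, 3.5, 150°): beam 1 = 0.5774 ≠ 5.6940 ✗
  (3.5, 6.5, 15°): beam 1 = 3.6235 ≠ 5.6940 ✗
  (3.5, 7.5, 75°): beam 1 = 0.5176 ≠ 5.6940 ✗
  (4.5, 4.5, 15°): beam 1 = 2.5882 ≠ 5.6940 ✗
  (6.5, 4.5, 300°): beam 1 = 1.0000 ≠ 5.6940 ✗
  …
  (3.5, 1.5, 105°): r_1=5.6940, r_2=0.5176, r_3=0.5176, r_4=3.6235 — all match ✓
No second candidate reproduces the full scan.

(x, y, θ) = (3.5, 1.5, 105°)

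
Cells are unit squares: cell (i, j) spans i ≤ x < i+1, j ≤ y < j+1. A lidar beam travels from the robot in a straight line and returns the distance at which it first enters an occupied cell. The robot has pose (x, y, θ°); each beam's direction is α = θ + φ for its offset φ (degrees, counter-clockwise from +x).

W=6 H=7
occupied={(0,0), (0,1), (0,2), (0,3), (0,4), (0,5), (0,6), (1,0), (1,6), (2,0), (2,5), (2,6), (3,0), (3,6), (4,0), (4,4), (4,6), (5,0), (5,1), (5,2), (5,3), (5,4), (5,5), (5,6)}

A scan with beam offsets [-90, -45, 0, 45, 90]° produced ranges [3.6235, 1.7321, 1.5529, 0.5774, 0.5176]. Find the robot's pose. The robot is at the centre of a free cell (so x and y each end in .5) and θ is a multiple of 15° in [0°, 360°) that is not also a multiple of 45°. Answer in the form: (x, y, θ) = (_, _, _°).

The pose lattice has 18·16 = 288 candidates. Test each by forward raycasting.
  (4.5, 1.5, 210°): beam 1 = 4.0415 ≠ 3.6235 ✗
  (3.5, 4.5, 105°): beam 1 = 0.5176 ≠ 3.6235 ✗
  (3.5, 4.5, 120°): beam 1 = 0.5774 ≠ 3.6235 ✗
  …
  (4.5, 2.5, 285°): r_1=3.6235, r_2=1.7321, r_3=1.5529, r_4=0.5774, r_5=0.5176 — all match ✓
No second candidate reproduces the full scan.

(x, y, θ) = (4.5, 2.5, 285°)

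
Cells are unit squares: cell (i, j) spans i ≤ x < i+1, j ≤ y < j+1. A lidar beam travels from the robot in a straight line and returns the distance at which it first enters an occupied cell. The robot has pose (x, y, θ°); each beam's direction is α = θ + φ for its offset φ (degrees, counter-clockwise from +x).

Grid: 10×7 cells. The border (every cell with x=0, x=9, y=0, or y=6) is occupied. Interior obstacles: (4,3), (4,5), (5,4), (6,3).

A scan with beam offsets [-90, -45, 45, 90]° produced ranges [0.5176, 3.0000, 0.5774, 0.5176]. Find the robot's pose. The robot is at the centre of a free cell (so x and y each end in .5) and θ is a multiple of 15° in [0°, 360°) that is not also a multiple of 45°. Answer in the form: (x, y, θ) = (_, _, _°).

(x, y, θ) = (4.5, 4.5, 195°)

The pose lattice has 36·16 = 576 candidates. Test each by forward raycasting.
  (2.5, 4.5, 330°): beam 1 = 3.0000 ≠ 0.5176 ✗
  (6.5, 2.5, 15°): beam 1 = 1.5529 ≠ 0.5176 ✗
  (3.5, 3.5, 330°): beam 1 = 2.8868 ≠ 0.5176 ✗
  …
  (4.5, 4.5, 195°): r_1=0.5176, r_2=3.0000, r_3=0.5774, r_4=0.5176 — all match ✓
No second candidate reproduces the full scan.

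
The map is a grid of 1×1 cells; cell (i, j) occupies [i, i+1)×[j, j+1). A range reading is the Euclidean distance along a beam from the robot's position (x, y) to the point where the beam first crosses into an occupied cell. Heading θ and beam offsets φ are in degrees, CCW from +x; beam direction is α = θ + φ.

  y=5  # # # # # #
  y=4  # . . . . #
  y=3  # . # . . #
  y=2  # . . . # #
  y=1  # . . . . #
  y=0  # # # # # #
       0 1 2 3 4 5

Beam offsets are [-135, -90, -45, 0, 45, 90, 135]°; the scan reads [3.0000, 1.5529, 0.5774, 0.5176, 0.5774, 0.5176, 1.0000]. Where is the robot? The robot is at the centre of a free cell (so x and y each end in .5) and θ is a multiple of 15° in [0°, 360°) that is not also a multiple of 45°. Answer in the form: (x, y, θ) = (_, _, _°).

The pose lattice has 14·16 = 224 candidates. Test each by forward raycasting.
  (3.5, 2.5, 195°): beam 1 = 2.8868 ≠ 3.0000 ✗
  (4.5, 4.5, 120°): beam 1 = 0.5176 ≠ 3.0000 ✗
  (3.5, 1.5, 255°): beam 1 = 1.7321 ≠ 3.0000 ✗
  …
  (4.5, 3.5, 285°): r_1=3.0000, r_2=1.5529, r_3=0.5774, r_4=0.5176, r_5=0.5774, r_6=0.5176, r_7=1.0000 — all match ✓
No second candidate reproduces the full scan.

(x, y, θ) = (4.5, 3.5, 285°)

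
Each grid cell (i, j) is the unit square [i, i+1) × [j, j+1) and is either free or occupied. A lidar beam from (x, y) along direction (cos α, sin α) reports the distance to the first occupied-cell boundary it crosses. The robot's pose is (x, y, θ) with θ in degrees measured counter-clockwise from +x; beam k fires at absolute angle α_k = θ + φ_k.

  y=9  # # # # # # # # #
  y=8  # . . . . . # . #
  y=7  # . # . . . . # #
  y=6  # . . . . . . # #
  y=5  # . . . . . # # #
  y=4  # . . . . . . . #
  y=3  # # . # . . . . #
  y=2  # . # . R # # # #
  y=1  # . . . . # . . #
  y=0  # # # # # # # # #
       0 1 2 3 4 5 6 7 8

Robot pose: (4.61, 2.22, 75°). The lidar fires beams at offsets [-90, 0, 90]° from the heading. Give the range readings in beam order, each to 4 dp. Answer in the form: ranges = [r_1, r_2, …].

ranges = [0.4038, 5.9839, 1.6668]

beam 1: φ=-90°, α=345°
  d=(0.9659,-0.2588)  start (4,2)  tX=0.4038 tY=0.8500  stride 1/|dx|=1.0353 1/|dy|=3.8637
    cross x-line → (5,2), t=0.4038 (wall)
  → r_1 = 0.4038
beam 2: φ=0°, α=75°
  d=(0.2588,0.9659)  start (4,2)  tX=1.5068 tY=0.8075  stride 1/|dx|=3.8637 1/|dy|=1.0353
    cross y-line → (4,3), t=0.8075
    cross x-line → (5,3), t=1.5068
    cross y-line → (5,4), t=1.8428
    cross y-line → (5,5), t=2.8781
    cross y-line → (5,6), t=3.9133
    cross y-line → (5,7), t=4.9486
    cross x-line → (6,7), t=5.3705
    cross y-line → (6,8), t=5.9839 (wall)
  → r_2 = 5.9839
beam 3: φ=90°, α=165°
  d=(-0.9659,0.2588)  start (4,2)  tX=0.6315 tY=3.0137  stride 1/|dx|=1.0353 1/|dy|=3.8637
    cross x-line → (3,2), t=0.6315
    cross x-line → (2,2), t=1.6668 (wall)
  → r_3 = 1.6668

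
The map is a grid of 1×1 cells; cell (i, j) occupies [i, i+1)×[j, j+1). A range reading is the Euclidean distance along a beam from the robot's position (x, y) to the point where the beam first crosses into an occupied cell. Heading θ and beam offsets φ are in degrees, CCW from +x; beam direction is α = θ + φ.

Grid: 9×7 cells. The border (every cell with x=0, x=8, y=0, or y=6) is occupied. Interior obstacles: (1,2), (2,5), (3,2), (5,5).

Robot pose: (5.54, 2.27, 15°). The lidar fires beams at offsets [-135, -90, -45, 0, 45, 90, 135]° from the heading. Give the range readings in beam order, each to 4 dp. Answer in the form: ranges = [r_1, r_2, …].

beam 1: φ=-135°, α=240°
  direction (-0.5000, -0.8660); cell (5,2); t to first gridline: x 1.0800, y 0.3118 (then +2.0000 / +1.1547)
    (5,1) via y @ 0.3118
    (4,1) via x @ 1.0800
    (4,0) via y @ 1.4665  # hit
  → r_1 = 1.4665
beam 2: φ=-90°, α=285°
  direction (0.2588, -0.9659); cell (5,2); t to first gridline: x 1.7773, y 0.2795 (then +3.8637 / +1.0353)
    (5,1) via y @ 0.2795
    (5,0) via y @ 1.3148  # hit
  → r_2 = 1.3148
beam 3: φ=-45°, α=330°
  direction (0.8660, -0.5000); cell (5,2); t to first gridline: x 0.5312, y 0.5400 (then +1.1547 / +2.0000)
    (6,2) via x @ 0.5312
    (6,1) via y @ 0.5400
    (7,1) via x @ 1.6859
    (7,0) via y @ 2.5400  # hit
  → r_3 = 2.5400
beam 4: φ=0°, α=15°
  direction (0.9659, 0.2588); cell (5,2); t to first gridline: x 0.4762, y 2.8205 (then +1.0353 / +3.8637)
    (6,2) via x @ 0.4762
    (7,2) via x @ 1.5115
    (8,2) via x @ 2.5468  # hit
  → r_4 = 2.5468
beam 5: φ=45°, α=60°
  direction (0.5000, 0.8660); cell (5,2); t to first gridline: x 0.9200, y 0.8429 (then +2.0000 / +1.1547)
    (5,3) via y @ 0.8429
    (6,3) via x @ 0.9200
    (6,4) via y @ 1.9976
    (7,4) via x @ 2.9200
    (7,5) via y @ 3.1523
    (7,6) via y @ 4.3070  # hit
  → r_5 = 4.3070
beam 6: φ=90°, α=105°
  direction (-0.2588, 0.9659); cell (5,2); t to first gridline: x 2.0864, y 0.7558 (then +3.8637 / +1.0353)
    (5,3) via y @ 0.7558
    (5,4) via y @ 1.7910
    (4,4) via x @ 2.0864
    (4,5) via y @ 2.8263
    (4,6) via y @ 3.8616  # hit
  → r_6 = 3.8616
beam 7: φ=135°, α=150°
  direction (-0.8660, 0.5000); cell (5,2); t to first gridline: x 0.6235, y 1.4600 (then +1.1547 / +2.0000)
    (4,2) via x @ 0.6235
    (4,3) via y @ 1.4600
    (3,3) via x @ 1.7782
    (2,3) via x @ 2.9329
    (2,4) via y @ 3.4600
    (1,4) via x @ 4.0876
    (0,4) via x @ 5.2423  # hit
  → r_7 = 5.2423

ranges = [1.4665, 1.3148, 2.5400, 2.5468, 4.3070, 3.8616, 5.2423]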